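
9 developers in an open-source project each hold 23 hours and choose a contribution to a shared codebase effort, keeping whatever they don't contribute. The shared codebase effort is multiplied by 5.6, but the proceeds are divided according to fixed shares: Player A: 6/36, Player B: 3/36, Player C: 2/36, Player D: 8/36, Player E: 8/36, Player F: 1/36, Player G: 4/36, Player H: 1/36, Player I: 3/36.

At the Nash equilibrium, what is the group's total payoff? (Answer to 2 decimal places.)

Each unit j contributes comes back to j as 5.6 × (j's share), so j prefers to contribute only if that share exceeds 1/5.6 = 0.1786; otherwise keeping the unit dominates.
Player D and Player E clear that bar, contributing 23 each; the remaining 7 contribute 0. Total contributed: 46.
The shared codebase effort pays out 5.6 × 46 = 257.60 in total (split across the unequal shares, but the aggregate is all that matters for the group sum).
The 7 free-riders keep 23 each, adding 161. Group total = 161 + 257.60 = 418.60.

418.60 hours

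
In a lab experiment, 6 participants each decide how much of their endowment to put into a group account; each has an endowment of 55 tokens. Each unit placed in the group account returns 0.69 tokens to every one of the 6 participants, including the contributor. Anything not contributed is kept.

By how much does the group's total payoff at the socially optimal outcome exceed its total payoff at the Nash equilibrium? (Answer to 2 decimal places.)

The private return per contributed unit is 0.69 < 1, so contributing 0 is dominant for every player. At the Nash equilibrium everyone keeps their 55, and the group total is 6 × 55 = 330.
Each contributed unit returns 4.140 to the group as a whole (0.69 to each of 6 players), which exceeds 1, so the social optimum is full contribution: group total = 4.140 × 330 = 1366.20.
Efficiency loss = 1366.20 − 330 = 1036.20.

1036.20 tokens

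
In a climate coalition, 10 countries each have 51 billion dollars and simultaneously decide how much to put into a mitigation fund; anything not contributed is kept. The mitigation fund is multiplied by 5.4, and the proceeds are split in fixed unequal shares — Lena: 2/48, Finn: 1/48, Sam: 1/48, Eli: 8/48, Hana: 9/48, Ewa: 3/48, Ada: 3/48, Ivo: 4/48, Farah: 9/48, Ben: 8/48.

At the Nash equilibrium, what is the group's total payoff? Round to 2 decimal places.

958.80 billion dollars

Player j's private return per contributed unit is 5.4 × (j's share). Contributing is weakly dominant for j when that share is at least 1/5.4 = 0.1852, and contributing 0 is dominant otherwise.
The shares above 0.1852 belong to Hana and Farah, contributing 51 each; the remaining 8 contribute 0. Total contributed: 102.
The mitigation fund pays out 5.4 × 102 = 550.80 in total (split across the unequal shares, but the aggregate is all that matters for the group sum).
The 8 free-riders keep 51 each, adding 408. Group total = 408 + 550.80 = 958.80.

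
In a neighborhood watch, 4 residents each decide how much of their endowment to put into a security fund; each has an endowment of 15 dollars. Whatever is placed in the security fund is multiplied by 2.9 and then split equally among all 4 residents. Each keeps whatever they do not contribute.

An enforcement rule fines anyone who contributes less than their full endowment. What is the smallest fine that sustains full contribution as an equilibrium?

4.13 dollars

Given the others contribute fully, the best deviation is to contribute 0 (any partial contribution still incurs the fine and gives up units whose private return 0.7250 is below 1).
Deviating from 15 to 0 saves 15 dollars but forfeits the deviator's share of the drop in the security fund: 2.9/4 × 15 = 10.87.
So the deviation gain is 15 − 10.87 = 4.13, and the fine must be at least 4.13 dollars to wipe it out.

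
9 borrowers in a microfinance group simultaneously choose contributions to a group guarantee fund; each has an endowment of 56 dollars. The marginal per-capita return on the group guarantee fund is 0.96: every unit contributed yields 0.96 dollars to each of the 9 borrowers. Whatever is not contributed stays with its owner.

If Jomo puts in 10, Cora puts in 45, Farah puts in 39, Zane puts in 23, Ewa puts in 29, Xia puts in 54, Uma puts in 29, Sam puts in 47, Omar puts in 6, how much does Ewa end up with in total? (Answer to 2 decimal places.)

297.72 dollars

Total contributed: 10 + 45 + 39 + 23 + 29 + 54 + 29 + 47 + 6 = 282.
Each receives 0.96 × 282 = 270.72 from the group guarantee fund.
Ewa keeps 56 − 29 = 27, so Ewa's payoff is 27 + 270.72 = 297.72.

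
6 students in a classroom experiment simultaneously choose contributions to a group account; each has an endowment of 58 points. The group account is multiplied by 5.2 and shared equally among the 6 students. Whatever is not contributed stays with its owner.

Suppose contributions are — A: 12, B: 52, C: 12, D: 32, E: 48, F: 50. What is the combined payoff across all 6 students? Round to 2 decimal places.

Total contributed: 12 + 52 + 12 + 32 + 48 + 50 = 206; total kept: 6 × 58 − 206 = 142.
The group account pays out 5.2 × 206 = 1071.20 in aggregate.
Group total = 142 + 1071.20 = 1213.20.

1213.20 points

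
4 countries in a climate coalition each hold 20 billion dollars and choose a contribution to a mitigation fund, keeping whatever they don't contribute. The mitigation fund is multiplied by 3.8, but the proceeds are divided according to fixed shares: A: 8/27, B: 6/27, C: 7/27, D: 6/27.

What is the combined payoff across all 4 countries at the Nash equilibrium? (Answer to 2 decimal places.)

136.00 billion dollars

Player j's private return per contributed unit is 3.8 × (j's share). Contributing is weakly dominant for j when that share is at least 1/3.8 = 0.2632, and contributing 0 is dominant otherwise.
The only share above 0.2632 is A's 8/27, contributing 20; the remaining 3 contribute 0. Total contributed: 20.
The mitigation fund pays out 3.8 × 20 = 76.00 in total (split across the unequal shares, but the aggregate is all that matters for the group sum).
The 3 free-riders keep 20 each, adding 60. Group total = 60 + 76.00 = 136.00.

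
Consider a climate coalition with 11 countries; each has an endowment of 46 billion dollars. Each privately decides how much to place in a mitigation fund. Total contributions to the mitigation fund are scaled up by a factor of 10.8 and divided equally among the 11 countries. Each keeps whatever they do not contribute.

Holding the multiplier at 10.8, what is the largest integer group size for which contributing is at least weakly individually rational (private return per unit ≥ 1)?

Private return per unit is 10.8/(group size), which is ≥ 1 whenever the group size is ≤ 10.8.
The largest such integer is 10.

10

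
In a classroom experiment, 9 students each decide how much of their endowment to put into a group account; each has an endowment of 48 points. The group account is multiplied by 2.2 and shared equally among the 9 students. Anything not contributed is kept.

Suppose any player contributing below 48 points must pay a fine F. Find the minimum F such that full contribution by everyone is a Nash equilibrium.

36.27 points

Given the others contribute fully, the best deviation is to contribute 0 (any partial contribution still incurs the fine and gives up units whose private return 0.2444 is below 1).
Deviating from 48 to 0 saves 48 points but forfeits the deviator's share of the drop in the group account: 2.2/9 × 48 = 11.73.
So the deviation gain is 48 − 11.73 = 36.27, and the fine must be at least 36.27 points to wipe it out.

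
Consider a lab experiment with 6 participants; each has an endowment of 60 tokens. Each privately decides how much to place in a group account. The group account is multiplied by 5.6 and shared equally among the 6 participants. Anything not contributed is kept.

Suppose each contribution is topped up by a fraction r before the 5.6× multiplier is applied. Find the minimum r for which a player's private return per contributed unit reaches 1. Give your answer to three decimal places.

0.071

With matching at rate r, one contributed unit becomes (1 + r) in the group account and returns 5.6 × (1 + r) / 6 to the contributor.
Setting this equal to 1: 1 + r = 6/5.6 = 1.0714.
So the minimum matching rate is r = 1.0714 − 1 = 0.071.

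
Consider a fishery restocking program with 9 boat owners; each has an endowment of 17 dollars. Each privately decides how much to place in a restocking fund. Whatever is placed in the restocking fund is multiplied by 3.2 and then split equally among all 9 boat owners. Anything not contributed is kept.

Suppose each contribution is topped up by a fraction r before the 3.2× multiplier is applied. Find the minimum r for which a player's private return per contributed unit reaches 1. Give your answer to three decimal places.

With matching at rate r, one contributed unit becomes (1 + r) in the restocking fund and returns 3.2 × (1 + r) / 9 to the contributor.
Setting this equal to 1: 1 + r = 9/3.2 = 2.8125.
So the minimum matching rate is r = 2.8125 − 1 = 1.813.

1.813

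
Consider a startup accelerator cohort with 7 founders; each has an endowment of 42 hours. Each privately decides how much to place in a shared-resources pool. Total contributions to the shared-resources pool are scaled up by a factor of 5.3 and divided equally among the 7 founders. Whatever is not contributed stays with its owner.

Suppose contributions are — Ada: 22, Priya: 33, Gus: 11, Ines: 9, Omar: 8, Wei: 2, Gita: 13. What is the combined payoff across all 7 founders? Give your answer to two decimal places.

715.40 hours

Total contributed: 22 + 33 + 11 + 9 + 8 + 2 + 13 = 98; total kept: 7 × 42 − 98 = 196.
The shared-resources pool pays out 5.3 × 98 = 519.40 in aggregate.
Group total = 196 + 519.40 = 715.40.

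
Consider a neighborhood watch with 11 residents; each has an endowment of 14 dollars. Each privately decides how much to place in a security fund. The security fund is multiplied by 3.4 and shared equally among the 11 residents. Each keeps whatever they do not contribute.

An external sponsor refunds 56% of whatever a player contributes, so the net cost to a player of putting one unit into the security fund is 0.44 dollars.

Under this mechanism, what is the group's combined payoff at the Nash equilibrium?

154.00 dollars

With the mechanism, a contributed unit returns (3.4/11) / 0.44 = 0.7025 per unit of net cost — still below 1 — so contributing 0 remains dominant for every player.
At the Nash equilibrium no one contributes; group total payoff = 11 × 14 = 154.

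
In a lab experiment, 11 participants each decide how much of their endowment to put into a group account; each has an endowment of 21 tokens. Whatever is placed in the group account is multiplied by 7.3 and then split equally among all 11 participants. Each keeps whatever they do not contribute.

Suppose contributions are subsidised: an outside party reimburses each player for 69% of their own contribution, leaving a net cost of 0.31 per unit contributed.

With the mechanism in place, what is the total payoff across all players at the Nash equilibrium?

1845.69 tokens

The effective private return per unit is now (7.3/11) / 0.31 = 2.1408 > 1, so every player's dominant strategy flips to full contribution.
At the Nash equilibrium everyone contributes 21. Group total payoff = 11 × (21 × 0.69 + 7.3 × 21) = 1845.69.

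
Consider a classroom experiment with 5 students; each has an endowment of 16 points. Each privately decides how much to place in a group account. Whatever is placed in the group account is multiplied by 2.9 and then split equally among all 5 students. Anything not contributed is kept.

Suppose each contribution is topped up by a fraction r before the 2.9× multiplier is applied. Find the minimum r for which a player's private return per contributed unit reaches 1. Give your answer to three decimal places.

0.724

With matching at rate r, one contributed unit becomes (1 + r) in the group account and returns 2.9 × (1 + r) / 5 to the contributor.
Setting this equal to 1: 1 + r = 5/2.9 = 1.7241.
So the minimum matching rate is r = 1.7241 − 1 = 0.724.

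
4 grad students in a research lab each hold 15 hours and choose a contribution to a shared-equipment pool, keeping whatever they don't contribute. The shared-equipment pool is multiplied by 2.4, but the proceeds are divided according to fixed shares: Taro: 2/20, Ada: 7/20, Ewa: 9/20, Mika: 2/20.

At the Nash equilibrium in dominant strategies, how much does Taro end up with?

Each unit j contributes comes back to j as 2.4 × (j's share), so j prefers to contribute only if that share exceeds 1/2.4 = 0.4167; otherwise keeping the unit dominates.
Ewa alone (share 9/20) is above the threshold, contributing 15; the remaining 3 contribute 0. Total contributed: 15.
Taro keeps 15 and receives 2.4 × 15 × 2/20 = 3.60 from the shared-equipment pool, for a payoff of 18.60.

18.60 hours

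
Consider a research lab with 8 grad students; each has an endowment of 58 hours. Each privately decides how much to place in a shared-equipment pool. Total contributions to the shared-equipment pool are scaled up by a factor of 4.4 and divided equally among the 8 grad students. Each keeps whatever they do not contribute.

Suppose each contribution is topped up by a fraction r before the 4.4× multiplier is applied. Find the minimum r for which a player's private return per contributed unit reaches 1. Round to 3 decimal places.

With matching at rate r, one contributed unit becomes (1 + r) in the shared-equipment pool and returns 4.4 × (1 + r) / 8 to the contributor.
Setting this equal to 1: 1 + r = 8/4.4 = 1.8182.
So the minimum matching rate is r = 1.8182 − 1 = 0.818.

0.818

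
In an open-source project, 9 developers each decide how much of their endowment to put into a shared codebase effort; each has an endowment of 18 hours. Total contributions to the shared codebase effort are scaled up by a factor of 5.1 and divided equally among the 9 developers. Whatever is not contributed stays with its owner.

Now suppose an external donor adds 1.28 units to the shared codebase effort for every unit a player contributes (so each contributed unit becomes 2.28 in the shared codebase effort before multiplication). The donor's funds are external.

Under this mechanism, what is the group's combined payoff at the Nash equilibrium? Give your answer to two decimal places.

1883.74 hours

The effective private return per unit is now 5.1 × 2.28 / 9 = 1.2920 > 1, so every player's dominant strategy flips to full contribution.
At the Nash equilibrium everyone contributes 18. Group total payoff = 5.1 × 2.28 × 162 = 1883.74.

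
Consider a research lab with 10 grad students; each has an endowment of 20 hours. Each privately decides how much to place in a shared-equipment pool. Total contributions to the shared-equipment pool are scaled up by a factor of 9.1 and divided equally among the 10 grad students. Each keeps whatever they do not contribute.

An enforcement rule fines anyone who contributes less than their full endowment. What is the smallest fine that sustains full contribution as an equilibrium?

1.80 hours

Given the others contribute fully, the best deviation is to contribute 0 (any partial contribution still incurs the fine and gives up units whose private return 0.9100 is below 1).
Deviating from 20 to 0 saves 20 hours but forfeits the deviator's share of the drop in the shared-equipment pool: 9.1/10 × 20 = 18.20.
So the deviation gain is 20 − 18.20 = 1.80, and the fine must be at least 1.80 hours to wipe it out.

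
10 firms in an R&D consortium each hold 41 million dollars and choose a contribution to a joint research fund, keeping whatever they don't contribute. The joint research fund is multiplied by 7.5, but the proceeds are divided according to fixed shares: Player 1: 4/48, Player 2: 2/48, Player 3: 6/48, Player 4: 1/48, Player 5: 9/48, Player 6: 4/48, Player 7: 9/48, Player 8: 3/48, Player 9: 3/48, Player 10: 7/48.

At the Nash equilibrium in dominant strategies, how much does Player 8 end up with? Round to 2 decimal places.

98.66 million dollars

Each unit j contributes comes back to j as 7.5 × (j's share), so j prefers to contribute only if that share exceeds 1/7.5 = 0.1333; otherwise keeping the unit dominates.
Player 5, Player 7 and Player 10 are above the threshold, contributing 41 each; the remaining 7 contribute 0. Total contributed: 123.
Player 8 keeps 41 and receives 7.5 × 123 × 3/48 = 57.66 from the joint research fund, for a payoff of 98.66.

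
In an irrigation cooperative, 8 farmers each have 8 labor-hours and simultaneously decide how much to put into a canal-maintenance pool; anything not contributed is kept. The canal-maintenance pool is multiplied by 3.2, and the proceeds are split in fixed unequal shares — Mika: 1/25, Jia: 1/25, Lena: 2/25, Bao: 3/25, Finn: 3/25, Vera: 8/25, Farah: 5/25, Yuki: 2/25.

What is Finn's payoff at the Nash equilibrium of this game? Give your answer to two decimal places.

11.07 labor-hours

Each unit j contributes comes back to j as 3.2 × (j's share), so j prefers to contribute only if that share exceeds 1/3.2 = 0.3125; otherwise keeping the unit dominates.
Only Vera (8/25) clears that bar, contributing 8; the remaining 7 contribute 0. Total contributed: 8.
Finn keeps 8 and receives 3.2 × 8 × 3/25 = 3.07 from the canal-maintenance pool, for a payoff of 11.07.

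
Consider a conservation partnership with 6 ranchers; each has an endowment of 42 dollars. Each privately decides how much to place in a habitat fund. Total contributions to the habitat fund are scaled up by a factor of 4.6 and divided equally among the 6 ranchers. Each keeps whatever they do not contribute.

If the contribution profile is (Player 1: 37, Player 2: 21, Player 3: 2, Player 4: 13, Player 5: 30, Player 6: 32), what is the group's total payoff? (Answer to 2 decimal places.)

Total contributed: 37 + 21 + 2 + 13 + 30 + 32 = 135; total kept: 6 × 42 − 135 = 117.
The habitat fund pays out 4.6 × 135 = 621.00 in aggregate.
Group total = 117 + 621.00 = 738.00.

738.00 dollars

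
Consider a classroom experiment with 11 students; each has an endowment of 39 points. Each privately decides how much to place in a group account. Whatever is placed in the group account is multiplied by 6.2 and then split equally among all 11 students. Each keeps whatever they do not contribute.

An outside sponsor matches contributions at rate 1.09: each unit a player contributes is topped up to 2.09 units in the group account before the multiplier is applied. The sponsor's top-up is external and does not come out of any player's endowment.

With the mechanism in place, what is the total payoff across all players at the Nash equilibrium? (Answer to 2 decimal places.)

Under the mechanism each unit contributed yields 6.2 × 2.09 / 11 = 1.1780 back to its contributor per unit of net cost, which exceeds 1, making full contribution the dominant choice for everyone.
At the Nash equilibrium everyone contributes 39. Group total payoff = 6.2 × 2.09 × 429 = 5558.98.

5558.98 points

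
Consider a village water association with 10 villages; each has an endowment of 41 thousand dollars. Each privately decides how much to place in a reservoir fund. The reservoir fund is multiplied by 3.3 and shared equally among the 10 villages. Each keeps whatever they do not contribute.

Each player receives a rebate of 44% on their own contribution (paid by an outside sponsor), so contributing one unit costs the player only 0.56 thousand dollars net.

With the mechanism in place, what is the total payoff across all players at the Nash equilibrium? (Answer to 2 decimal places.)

410.00 thousand dollars

With the mechanism, a contributed unit returns (3.3/10) / 0.56 = 0.5893 per unit of net cost — still below 1 — so contributing 0 remains dominant for every player.
At the Nash equilibrium no one contributes; group total payoff = 10 × 41 = 410.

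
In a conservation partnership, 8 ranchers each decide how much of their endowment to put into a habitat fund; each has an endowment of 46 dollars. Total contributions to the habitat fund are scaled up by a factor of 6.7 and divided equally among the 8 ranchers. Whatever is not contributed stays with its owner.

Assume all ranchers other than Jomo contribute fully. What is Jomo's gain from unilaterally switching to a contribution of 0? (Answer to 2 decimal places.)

7.48 dollars

Switching from a contribution of 46 to 0 lets Jomo keep an extra 46 dollars, but lowers the habitat fund by 46, which costs Jomo their own share of that drop: 6.7/8 × 46 = 38.52.
Net gain = 46 − 38.52 = 7.48. The private return per contributed unit (0.8375) is below 1, so free-riding is indeed the best response regardless of what the others do.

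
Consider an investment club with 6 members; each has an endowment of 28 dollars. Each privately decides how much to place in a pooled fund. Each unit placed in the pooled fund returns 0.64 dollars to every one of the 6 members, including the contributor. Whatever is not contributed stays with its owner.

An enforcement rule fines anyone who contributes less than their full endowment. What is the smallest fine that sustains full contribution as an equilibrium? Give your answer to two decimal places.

Given the others contribute fully, the best deviation is to contribute 0 (any partial contribution still incurs the fine and gives up units whose private return 0.64 is below 1).
Deviating from 28 to 0 saves 28 dollars but forfeits the deviator's share of the drop in the pooled fund: 0.64 × 28 = 17.92.
So the deviation gain is 28 − 17.92 = 10.08, and the fine must be at least 10.08 dollars to wipe it out.

10.08 dollars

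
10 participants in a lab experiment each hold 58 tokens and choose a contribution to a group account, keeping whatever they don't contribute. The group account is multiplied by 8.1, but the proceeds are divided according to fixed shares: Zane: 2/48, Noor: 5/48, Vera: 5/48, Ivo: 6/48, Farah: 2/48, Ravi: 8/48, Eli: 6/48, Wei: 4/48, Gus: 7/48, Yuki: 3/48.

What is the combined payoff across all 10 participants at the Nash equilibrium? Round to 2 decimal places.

For player j, contributing a unit is worthwhile iff 8.1 × (j's share) ≥ 1, i.e. iff j's share is at least 0.1235.
Ivo, Ravi, Eli and Gus are above the threshold, contributing 58 each; the remaining 6 contribute 0. Total contributed: 232.
The group account pays out 8.1 × 232 = 1879.20 in total (split across the unequal shares, but the aggregate is all that matters for the group sum).
The 6 free-riders keep 58 each, adding 348. Group total = 348 + 1879.20 = 2227.20.

2227.20 tokens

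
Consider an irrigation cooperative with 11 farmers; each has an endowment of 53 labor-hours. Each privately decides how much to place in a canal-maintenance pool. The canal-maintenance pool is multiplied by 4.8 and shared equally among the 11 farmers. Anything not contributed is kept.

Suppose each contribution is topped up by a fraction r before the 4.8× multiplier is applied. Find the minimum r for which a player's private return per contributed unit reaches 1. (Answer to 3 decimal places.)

With matching at rate r, one contributed unit becomes (1 + r) in the canal-maintenance pool and returns 4.8 × (1 + r) / 11 to the contributor.
Setting this equal to 1: 1 + r = 11/4.8 = 2.2917.
So the minimum matching rate is r = 2.2917 − 1 = 1.292.

1.292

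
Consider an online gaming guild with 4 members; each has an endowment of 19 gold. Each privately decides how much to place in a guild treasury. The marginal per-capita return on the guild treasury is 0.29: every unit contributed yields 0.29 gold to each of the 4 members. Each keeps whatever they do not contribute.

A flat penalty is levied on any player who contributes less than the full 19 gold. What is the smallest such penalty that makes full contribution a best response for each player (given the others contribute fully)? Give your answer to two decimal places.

Given the others contribute fully, the best deviation is to contribute 0 (any partial contribution still incurs the fine and gives up units whose private return 0.29 is below 1).
Deviating from 19 to 0 saves 19 gold but forfeits the deviator's share of the drop in the guild treasury: 0.29 × 19 = 5.51.
So the deviation gain is 19 − 5.51 = 13.49, and the fine must be at least 13.49 gold to wipe it out.

13.49 gold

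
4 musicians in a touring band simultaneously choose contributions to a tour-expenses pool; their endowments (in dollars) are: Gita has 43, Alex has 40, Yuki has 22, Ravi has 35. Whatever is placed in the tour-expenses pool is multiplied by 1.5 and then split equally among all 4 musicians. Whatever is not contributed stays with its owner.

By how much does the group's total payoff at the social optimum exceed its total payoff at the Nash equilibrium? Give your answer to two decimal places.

The private return per contributed unit is 1.5/4 = 0.3750 < 1 for every player regardless of endowment, so the Nash equilibrium is zero contribution and the group total is Σ E_j = 43 + 40 + 22 + 35 = 140.
Each contributed unit returns 1.500 to the group, so the social optimum is full contribution by everyone: group total = 1.500 × 140 = 210.00.
Efficiency loss = (1.500 − 1) × 140 = 70.00.

70.00 dollars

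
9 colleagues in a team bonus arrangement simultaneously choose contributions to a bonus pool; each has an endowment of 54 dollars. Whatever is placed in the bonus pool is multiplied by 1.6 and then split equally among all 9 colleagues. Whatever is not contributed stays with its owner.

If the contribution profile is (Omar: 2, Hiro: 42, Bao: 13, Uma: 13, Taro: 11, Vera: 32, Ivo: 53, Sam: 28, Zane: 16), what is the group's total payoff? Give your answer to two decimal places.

612.00 dollars

Total contributed: 2 + 42 + 13 + 13 + 11 + 32 + 53 + 28 + 16 = 210; total kept: 9 × 54 − 210 = 276.
The bonus pool pays out 1.6 × 210 = 336.00 in aggregate.
Group total = 276 + 336.00 = 612.00.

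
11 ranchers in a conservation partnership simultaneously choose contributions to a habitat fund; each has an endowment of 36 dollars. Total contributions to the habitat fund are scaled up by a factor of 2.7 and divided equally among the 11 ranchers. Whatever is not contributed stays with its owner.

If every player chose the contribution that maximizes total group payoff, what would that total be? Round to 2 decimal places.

1069.20 dollars

Each contributed unit returns 2.700 to the group as a whole (0.2455 to each of 11 players), which exceeds 1, so the social optimum is full contribution: group total = 2.700 × 396 = 1069.20.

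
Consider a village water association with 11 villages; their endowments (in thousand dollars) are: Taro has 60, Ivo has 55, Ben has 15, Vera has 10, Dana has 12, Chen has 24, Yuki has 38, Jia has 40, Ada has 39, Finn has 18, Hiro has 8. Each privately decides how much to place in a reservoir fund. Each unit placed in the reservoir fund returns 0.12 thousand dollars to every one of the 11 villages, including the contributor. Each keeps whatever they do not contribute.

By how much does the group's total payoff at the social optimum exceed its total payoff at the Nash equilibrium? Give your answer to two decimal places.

102.08 thousand dollars

The private return per contributed unit is 0.12 < 1 for everyone, so the Nash equilibrium is zero contribution and the group total is Σ E_j = 60 + 55 + 15 + 10 + 12 + 24 + 38 + 40 + 39 + 18 + 8 = 319.
Each contributed unit returns 1.320 to the group, so the social optimum is full contribution by everyone: group total = 1.320 × 319 = 421.08.
Efficiency loss = (1.320 − 1) × 319 = 102.08.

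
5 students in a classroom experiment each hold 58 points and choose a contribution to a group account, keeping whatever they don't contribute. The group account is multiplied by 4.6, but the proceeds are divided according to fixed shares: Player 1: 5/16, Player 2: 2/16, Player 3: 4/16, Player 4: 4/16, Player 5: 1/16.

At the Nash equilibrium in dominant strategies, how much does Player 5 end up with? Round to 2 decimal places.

Each unit j contributes comes back to j as 4.6 × (j's share), so j prefers to contribute only if that share exceeds 1/4.6 = 0.2174; otherwise keeping the unit dominates.
Player 1, Player 3 and Player 4 are above the threshold, contributing 58 each; the remaining 2 contribute 0. Total contributed: 174.
Player 5 keeps 58 and receives 4.6 × 174 × 1/16 = 50.03 from the group account, for a payoff of 108.03.

108.03 points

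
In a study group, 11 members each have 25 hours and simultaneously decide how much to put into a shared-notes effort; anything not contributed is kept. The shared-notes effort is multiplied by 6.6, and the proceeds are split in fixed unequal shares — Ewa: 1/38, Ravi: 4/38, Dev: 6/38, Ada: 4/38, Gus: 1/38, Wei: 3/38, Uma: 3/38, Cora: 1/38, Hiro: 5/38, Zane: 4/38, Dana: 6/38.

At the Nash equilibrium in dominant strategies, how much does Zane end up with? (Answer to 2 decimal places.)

59.74 hours

Each unit j contributes comes back to j as 6.6 × (j's share), so j prefers to contribute only if that share exceeds 1/6.6 = 0.1515; otherwise keeping the unit dominates.
Dev and Dana clear that bar, contributing 25 each; the remaining 9 contribute 0. Total contributed: 50.
Zane keeps 25 and receives 6.6 × 50 × 4/38 = 34.74 from the shared-notes effort, for a payoff of 59.74.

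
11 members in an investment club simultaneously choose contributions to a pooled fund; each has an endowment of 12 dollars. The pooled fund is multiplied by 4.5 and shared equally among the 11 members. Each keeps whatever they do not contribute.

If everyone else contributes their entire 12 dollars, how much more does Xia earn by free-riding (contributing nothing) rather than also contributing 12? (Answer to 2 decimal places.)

7.09 dollars

Switching from a contribution of 12 to 0 lets Xia keep an extra 12 dollars, but lowers the pooled fund by 12, which costs Xia their own share of that drop: 4.5/11 × 12 = 4.91.
Net gain = 12 − 4.91 = 7.09. The private return per contributed unit (0.4091) is below 1, so free-riding is indeed the best response regardless of what the others do.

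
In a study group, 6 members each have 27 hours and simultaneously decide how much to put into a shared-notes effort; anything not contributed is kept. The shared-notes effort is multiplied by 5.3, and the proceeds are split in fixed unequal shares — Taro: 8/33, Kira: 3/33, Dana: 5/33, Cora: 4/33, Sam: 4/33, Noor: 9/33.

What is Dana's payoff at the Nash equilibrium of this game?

70.36 hours

For player j, contributing a unit is worthwhile iff 5.3 × (j's share) ≥ 1, i.e. iff j's share is at least 0.1887.
Taro and Noor are above the threshold, contributing 27 each; the remaining 4 contribute 0. Total contributed: 54.
Dana keeps 27 and receives 5.3 × 54 × 5/33 = 43.36 from the shared-notes effort, for a payoff of 70.36.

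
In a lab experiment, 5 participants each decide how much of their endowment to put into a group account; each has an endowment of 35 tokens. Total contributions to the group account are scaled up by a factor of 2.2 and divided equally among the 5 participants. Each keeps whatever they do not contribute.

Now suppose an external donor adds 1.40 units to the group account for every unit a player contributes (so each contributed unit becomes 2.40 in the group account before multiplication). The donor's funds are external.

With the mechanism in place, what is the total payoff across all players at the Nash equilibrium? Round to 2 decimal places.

With the mechanism, a contributed unit returns 2.2 × 2.40 / 5 = 1.0560 per unit of net cost to the contributor — now above 1 — so contributing fully is weakly dominant for every player.
So the Nash equilibrium is full contribution by all 5; the group earns 2.2 × 2.40 × 175 = 924.00.

924.00 tokens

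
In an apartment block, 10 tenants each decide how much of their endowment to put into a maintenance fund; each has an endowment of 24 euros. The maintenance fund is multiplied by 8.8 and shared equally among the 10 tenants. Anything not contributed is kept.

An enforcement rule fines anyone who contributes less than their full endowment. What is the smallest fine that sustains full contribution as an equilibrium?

2.88 euros

Given the others contribute fully, the best deviation is to contribute 0 (any partial contribution still incurs the fine and gives up units whose private return 0.8800 is below 1).
Deviating from 24 to 0 saves 24 euros but forfeits the deviator's share of the drop in the maintenance fund: 8.8/10 × 24 = 21.12.
So the deviation gain is 24 − 21.12 = 2.88, and the fine must be at least 2.88 euros to wipe it out.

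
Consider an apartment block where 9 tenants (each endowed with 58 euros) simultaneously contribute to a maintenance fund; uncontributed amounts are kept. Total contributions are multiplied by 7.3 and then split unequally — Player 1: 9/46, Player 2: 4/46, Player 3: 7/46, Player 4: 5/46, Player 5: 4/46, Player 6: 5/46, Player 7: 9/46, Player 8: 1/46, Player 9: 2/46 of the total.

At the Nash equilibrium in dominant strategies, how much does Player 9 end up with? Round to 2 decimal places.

113.23 euros

For player j, contributing a unit is worthwhile iff 7.3 × (j's share) ≥ 1, i.e. iff j's share is at least 0.1370.
Player 1, Player 3 and Player 7 clear that bar, contributing 58 each; the remaining 6 contribute 0. Total contributed: 174.
Player 9 keeps 58 and receives 7.3 × 174 × 2/46 = 55.23 from the maintenance fund, for a payoff of 113.23.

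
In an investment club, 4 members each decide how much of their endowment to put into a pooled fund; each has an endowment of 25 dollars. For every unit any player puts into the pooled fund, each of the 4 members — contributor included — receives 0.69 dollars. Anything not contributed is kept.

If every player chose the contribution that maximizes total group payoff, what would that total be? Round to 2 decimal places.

276.00 dollars

Each contributed unit returns 2.760 to the group as a whole (0.69 to each of 4 players), which exceeds 1, so the social optimum is full contribution: group total = 2.760 × 100 = 276.00.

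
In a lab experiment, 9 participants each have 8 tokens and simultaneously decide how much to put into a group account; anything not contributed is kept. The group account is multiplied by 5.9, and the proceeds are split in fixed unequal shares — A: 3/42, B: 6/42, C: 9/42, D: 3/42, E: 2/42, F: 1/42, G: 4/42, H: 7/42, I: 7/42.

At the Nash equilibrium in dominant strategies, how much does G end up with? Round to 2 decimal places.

12.50 tokens

Each unit j contributes comes back to j as 5.9 × (j's share), so j prefers to contribute only if that share exceeds 1/5.9 = 0.1695; otherwise keeping the unit dominates.
The only share above 0.1695 is C's 9/42, contributing 8; the remaining 8 contribute 0. Total contributed: 8.
G keeps 8 and receives 5.9 × 8 × 4/42 = 4.50 from the group account, for a payoff of 12.50.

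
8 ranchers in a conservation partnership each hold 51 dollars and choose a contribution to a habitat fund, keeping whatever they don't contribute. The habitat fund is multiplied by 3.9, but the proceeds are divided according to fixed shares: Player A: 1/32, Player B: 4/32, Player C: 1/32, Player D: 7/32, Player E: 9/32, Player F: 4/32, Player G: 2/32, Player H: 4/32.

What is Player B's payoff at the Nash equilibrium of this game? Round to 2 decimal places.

A player with share s gets back 3.9·s per unit contributed, so full contribution is dominant for anyone with s > 1/3.9 = 0.2564 and zero contribution is dominant for anyone below.
The only share above 0.2564 is Player E's 9/32, contributing 51; the remaining 7 contribute 0. Total contributed: 51.
Player B keeps 51 and receives 3.9 × 51 × 4/32 = 24.86 from the habitat fund, for a payoff of 75.86.

75.86 dollars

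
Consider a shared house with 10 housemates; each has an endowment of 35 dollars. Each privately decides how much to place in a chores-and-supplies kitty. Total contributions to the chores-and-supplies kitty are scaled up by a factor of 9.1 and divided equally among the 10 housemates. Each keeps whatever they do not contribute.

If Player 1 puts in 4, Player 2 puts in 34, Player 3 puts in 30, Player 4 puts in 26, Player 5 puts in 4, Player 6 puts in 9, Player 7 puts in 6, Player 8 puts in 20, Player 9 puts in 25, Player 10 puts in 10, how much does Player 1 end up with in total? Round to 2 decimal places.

Total contributed: 4 + 34 + 30 + 26 + 4 + 9 + 6 + 20 + 25 + 10 = 168.
Each receives 9.1 × 168 / 10 = 152.88 from the chores-and-supplies kitty.
Player 1 keeps 35 − 4 = 31, so Player 1's payoff is 31 + 152.88 = 183.88.

183.88 dollars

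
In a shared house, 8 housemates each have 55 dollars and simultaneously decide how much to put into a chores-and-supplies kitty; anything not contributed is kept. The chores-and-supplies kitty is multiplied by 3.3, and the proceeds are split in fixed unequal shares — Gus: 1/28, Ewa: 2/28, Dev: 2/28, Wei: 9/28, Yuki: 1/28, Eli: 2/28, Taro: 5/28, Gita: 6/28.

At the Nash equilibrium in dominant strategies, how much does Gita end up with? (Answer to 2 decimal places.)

93.89 dollars

For player j, contributing a unit is worthwhile iff 3.3 × (j's share) ≥ 1, i.e. iff j's share is at least 0.3030.
Wei alone (share 9/28) is above the threshold, contributing 55; the remaining 7 contribute 0. Total contributed: 55.
Gita keeps 55 and receives 3.3 × 55 × 6/28 = 38.89 from the chores-and-supplies kitty, for a payoff of 93.89.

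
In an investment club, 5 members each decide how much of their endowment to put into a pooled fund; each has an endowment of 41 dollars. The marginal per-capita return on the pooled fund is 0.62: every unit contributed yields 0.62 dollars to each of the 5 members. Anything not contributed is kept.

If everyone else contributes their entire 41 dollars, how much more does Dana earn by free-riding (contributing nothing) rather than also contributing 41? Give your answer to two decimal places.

Switching from a contribution of 41 to 0 lets Dana keep an extra 41 dollars, but lowers the pooled fund by 41, which costs Dana their own share of that drop: 0.62 × 41 = 25.42.
Net gain = 41 − 25.42 = 15.58. The private return per contributed unit (0.62) is below 1, so free-riding is indeed the best response regardless of what the others do.

15.58 dollars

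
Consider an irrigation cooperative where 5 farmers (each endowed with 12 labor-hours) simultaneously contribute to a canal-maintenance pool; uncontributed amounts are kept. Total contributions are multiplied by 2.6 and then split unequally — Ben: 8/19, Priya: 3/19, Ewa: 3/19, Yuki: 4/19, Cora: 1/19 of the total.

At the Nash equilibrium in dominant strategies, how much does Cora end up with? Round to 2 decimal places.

Each unit j contributes comes back to j as 2.6 × (j's share), so j prefers to contribute only if that share exceeds 1/2.6 = 0.3846; otherwise keeping the unit dominates.
The only share above 0.3846 is Ben's 8/19, contributing 12; the remaining 4 contribute 0. Total contributed: 12.
Cora keeps 12 and receives 2.6 × 12 × 1/19 = 1.64 from the canal-maintenance pool, for a payoff of 13.64.

13.64 labor-hours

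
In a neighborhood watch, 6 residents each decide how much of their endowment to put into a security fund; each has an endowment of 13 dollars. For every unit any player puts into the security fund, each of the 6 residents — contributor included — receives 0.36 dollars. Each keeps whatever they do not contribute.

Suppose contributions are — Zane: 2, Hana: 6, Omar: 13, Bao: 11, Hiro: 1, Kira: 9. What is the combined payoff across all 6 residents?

Total contributed: 2 + 6 + 13 + 11 + 1 + 9 = 42; total kept: 6 × 13 − 42 = 36.
The security fund pays out 0.36 × 6 × 42 = 90.72 in aggregate.
Group total = 36 + 90.72 = 126.72.

126.72 dollars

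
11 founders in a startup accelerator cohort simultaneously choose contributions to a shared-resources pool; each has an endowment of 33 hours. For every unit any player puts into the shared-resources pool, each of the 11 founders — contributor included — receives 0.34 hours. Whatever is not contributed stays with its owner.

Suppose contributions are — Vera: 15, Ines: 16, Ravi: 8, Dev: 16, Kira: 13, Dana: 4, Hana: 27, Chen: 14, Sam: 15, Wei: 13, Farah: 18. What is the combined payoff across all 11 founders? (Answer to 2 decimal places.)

Total contributed: 15 + 16 + 8 + 16 + 13 + 4 + 27 + 14 + 15 + 13 + 18 = 159; total kept: 11 × 33 − 159 = 204.
The shared-resources pool pays out 0.34 × 11 × 159 = 594.66 in aggregate.
Group total = 204 + 594.66 = 798.66.

798.66 hours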